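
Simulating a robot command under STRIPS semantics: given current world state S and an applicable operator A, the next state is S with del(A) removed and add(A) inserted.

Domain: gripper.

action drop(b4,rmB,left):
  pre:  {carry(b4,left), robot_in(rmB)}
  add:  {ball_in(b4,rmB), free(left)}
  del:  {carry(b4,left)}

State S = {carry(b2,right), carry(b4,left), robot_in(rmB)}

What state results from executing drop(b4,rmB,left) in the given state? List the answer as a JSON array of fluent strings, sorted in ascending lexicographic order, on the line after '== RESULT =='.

Progress:
  pre ⊆ S: {carry(b4,left), robot_in(rmB)} ⊆ S  — applicable
  S \ del = {carry(b2,right), robot_in(rmB)}
  ∪ add   = {ball_in(b4,rmB), carry(b2,right), free(left), robot_in(rmB)}

== RESULT ==
["ball_in(b4,rmB)", "carry(b2,right)", "free(left)", "robot_in(rmB)"]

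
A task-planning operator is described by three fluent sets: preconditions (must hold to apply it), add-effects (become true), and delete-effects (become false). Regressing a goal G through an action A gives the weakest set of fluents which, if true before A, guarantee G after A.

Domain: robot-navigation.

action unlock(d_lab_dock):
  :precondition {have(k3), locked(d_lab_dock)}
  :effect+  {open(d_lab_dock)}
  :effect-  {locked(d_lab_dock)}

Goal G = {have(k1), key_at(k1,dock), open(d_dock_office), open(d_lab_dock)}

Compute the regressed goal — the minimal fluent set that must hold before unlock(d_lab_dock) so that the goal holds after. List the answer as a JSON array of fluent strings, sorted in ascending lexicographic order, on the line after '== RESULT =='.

Regress:
  G ∩ del = {}  (empty — regression defined)
  G \ add = {have(k1), key_at(k1,dock), open(d_dock_office), open(d_lab_dock)} \ {open(d_lab_dock)} = {have(k1), key_at(k1,dock), open(d_dock_office)}
  ∪ pre   = {have(k1), key_at(k1,dock), open(d_dock_office)} ∪ {have(k3), locked(d_lab_dock)}
          = {have(k1), have(k3), key_at(k1,dock), locked(d_lab_dock), open(d_dock_office)}

== RESULT ==
["have(k1)", "have(k3)", "key_at(k1,dock)", "locked(d_lab_dock)", "open(d_dock_office)"]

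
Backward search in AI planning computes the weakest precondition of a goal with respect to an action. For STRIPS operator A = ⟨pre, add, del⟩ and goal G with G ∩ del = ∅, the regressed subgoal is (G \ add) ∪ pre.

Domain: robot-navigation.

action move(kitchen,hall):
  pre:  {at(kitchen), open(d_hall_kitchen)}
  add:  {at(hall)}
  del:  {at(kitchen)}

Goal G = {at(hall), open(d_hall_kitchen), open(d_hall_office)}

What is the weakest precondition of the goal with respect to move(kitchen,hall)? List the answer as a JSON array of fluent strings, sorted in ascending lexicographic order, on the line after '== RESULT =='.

Compute (G \ add) ∪ pre:
  G ∩ del = {}  (empty — regression defined)
  G \ add = {at(hall), open(d_hall_kitchen), open(d_hall_office)} \ {at(hall)} = {open(d_hall_kitchen), open(d_hall_office)}
  ∪ pre   = {open(d_hall_kitchen), open(d_hall_office)} ∪ {at(kitchen), open(d_hall_kitchen)}
          = {at(kitchen), open(d_hall_kitchen), open(d_hall_office)}

== RESULT ==
["at(kitchen)", "open(d_hall_kitchen)", "open(d_hall_office)"]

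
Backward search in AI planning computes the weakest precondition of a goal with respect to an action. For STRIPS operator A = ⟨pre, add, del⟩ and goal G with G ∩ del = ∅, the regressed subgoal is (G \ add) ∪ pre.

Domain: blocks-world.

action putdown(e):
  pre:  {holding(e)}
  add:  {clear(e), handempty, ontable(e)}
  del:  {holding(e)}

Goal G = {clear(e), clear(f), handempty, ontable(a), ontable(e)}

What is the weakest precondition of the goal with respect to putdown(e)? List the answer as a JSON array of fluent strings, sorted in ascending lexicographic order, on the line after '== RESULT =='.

Compute (G \ add) ∪ pre:
  G ∩ del = {}  (empty — regression defined)
  G \ add = {clear(e), clear(f), handempty, ontable(a), ontable(e)} \ {clear(e), handempty, ontable(e)} = {clear(f), ontable(a)}
  ∪ pre   = {clear(f), ontable(a)} ∪ {holding(e)}
          = {clear(f), holding(e), ontable(a)}

== RESULT ==
["clear(f)", "holding(e)", "ontable(a)"]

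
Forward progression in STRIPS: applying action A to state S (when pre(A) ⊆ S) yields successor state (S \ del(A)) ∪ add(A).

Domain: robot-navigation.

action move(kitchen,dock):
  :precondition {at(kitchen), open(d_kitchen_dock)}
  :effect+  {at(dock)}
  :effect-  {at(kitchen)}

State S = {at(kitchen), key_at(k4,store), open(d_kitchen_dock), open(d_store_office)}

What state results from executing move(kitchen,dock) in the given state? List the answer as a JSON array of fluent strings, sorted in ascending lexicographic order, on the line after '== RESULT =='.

Progress:
  pre ⊆ S: {at(kitchen), open(d_kitchen_dock)} ⊆ S  — applicable
  S \ del = {key_at(k4,store), open(d_kitchen_dock), open(d_store_office)}
  ∪ add   = {at(dock), key_at(k4,store), open(d_kitchen_dock), open(d_store_office)}

== RESULT ==
["at(dock)", "key_at(k4,store)", "open(d_kitchen_dock)", "open(d_store_office)"]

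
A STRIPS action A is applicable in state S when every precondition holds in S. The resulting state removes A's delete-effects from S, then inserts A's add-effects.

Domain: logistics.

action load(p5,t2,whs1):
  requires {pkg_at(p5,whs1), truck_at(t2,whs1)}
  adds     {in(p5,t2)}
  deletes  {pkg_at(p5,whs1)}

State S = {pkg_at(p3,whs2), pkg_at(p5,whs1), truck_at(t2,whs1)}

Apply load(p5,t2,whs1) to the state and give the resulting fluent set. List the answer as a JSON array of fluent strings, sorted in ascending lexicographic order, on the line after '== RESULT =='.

Compute (S \ del) ∪ add:
  pre ⊆ S: {pkg_at(p5,whs1), truck_at(t2,whs1)} ⊆ S  — applicable
  S \ del = {pkg_at(p3,whs2), truck_at(t2,whs1)}
  ∪ add   = {in(p5,t2), pkg_at(p3,whs2), truck_at(t2,whs1)}

== RESULT ==
["in(p5,t2)", "pkg_at(p3,whs2)", "truck_at(t2,whs1)"]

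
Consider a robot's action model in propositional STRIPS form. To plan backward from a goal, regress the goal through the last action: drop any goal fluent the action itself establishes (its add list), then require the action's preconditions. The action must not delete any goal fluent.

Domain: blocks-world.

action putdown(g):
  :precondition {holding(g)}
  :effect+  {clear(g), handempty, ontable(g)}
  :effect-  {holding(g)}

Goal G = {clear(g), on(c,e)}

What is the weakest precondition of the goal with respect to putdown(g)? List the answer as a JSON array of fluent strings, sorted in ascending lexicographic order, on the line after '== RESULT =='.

Regress:
  G ∩ del = {}  (empty — regression defined)
  G \ add = {clear(g), on(c,e)} \ {clear(g), handempty, ontable(g)} = {on(c,e)}
  ∪ pre   = {on(c,e)} ∪ {holding(g)}
          = {holding(g), on(c,e)}

== RESULT ==
["holding(g)", "on(c,e)"]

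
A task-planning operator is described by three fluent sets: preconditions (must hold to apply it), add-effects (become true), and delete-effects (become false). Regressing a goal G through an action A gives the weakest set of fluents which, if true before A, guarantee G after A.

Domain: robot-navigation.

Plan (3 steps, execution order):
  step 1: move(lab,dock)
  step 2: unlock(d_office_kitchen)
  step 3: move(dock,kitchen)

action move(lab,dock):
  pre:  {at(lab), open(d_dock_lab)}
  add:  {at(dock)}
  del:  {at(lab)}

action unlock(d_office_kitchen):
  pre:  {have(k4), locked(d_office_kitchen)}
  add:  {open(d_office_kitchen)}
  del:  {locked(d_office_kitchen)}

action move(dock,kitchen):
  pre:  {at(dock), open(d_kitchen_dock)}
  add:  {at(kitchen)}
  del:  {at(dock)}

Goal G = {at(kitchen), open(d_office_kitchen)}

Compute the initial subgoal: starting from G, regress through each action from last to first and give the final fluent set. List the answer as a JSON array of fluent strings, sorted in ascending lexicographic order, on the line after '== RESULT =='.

Regress step by step:
  through step 3 (move(dock,kitchen)): drop {at(kitchen)}, keep {open(d_office_kitchen)}, require {at(dock), open(d_kitchen_dock)}
    → {at(dock), open(d_kitchen_dock), open(d_office_kitchen)}
  through step 2 (unlock(d_office_kitchen)): drop {open(d_office_kitchen)}, keep {at(dock), open(d_kitchen_dock)}, require {have(k4), locked(d_office_kitchen)}
    → {at(dock), have(k4), locked(d_office_kitchen), open(d_kitchen_dock)}
  through step 1 (move(lab,dock)): drop {at(dock)}, keep {have(k4), locked(d_office_kitchen), open(d_kitchen_dock)}, require {at(lab), open(d_dock_lab)}
    → {at(lab), have(k4), locked(d_office_kitchen), open(d_dock_lab), open(d_kitchen_dock)}

== RESULT ==
["at(lab)", "have(k4)", "locked(d_office_kitchen)", "open(d_dock_lab)", "open(d_kitchen_dock)"]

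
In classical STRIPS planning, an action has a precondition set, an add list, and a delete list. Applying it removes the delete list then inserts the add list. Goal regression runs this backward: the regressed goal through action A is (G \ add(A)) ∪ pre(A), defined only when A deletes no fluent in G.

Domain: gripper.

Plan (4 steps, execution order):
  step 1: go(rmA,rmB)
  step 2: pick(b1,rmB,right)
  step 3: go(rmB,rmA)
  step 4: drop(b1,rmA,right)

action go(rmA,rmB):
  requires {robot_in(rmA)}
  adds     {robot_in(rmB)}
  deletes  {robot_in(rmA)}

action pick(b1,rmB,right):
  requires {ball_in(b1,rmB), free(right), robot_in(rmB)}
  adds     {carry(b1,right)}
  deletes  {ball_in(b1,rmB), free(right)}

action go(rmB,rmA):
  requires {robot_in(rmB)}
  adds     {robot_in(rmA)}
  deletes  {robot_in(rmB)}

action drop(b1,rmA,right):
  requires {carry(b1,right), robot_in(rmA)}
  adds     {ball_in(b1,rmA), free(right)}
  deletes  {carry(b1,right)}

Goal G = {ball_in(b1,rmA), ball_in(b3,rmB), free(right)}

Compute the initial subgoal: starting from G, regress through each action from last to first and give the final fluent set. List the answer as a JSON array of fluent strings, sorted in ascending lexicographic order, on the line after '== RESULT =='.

Regress step by step:
  through step 4 (drop(b1,rmA,right)): drop {ball_in(b1,rmA), free(right)}, keep {ball_in(b3,rmB)}, require {carry(b1,right), robot_in(rmA)}
    → {ball_in(b3,rmB), carry(b1,right), robot_in(rmA)}
  through step 3 (go(rmB,rmA)): drop {robot_in(rmA)}, keep {ball_in(b3,rmB), carry(b1,right)}, require {robot_in(rmB)}
    → {ball_in(b3,rmB), carry(b1,right), robot_in(rmB)}
  through step 2 (pick(b1,rmB,right)): drop {carry(b1,right)}, keep {ball_in(b3,rmB), robot_in(rmB)}, require {ball_in(b1,rmB), free(right), robot_in(rmB)}
    → {ball_in(b1,rmB), ball_in(b3,rmB), free(right), robot_in(rmB)}
  through step 1 (go(rmA,rmB)): drop {robot_in(rmB)}, keep {ball_in(b1,rmB), ball_in(b3,rmB), free(right)}, require {robot_in(rmA)}
    → {ball_in(b1,rmB), ball_in(b3,rmB), free(right), robot_in(rmA)}

== RESULT ==
["ball_in(b1,rmB)", "ball_in(b3,rmB)", "free(right)", "robot_in(rmA)"]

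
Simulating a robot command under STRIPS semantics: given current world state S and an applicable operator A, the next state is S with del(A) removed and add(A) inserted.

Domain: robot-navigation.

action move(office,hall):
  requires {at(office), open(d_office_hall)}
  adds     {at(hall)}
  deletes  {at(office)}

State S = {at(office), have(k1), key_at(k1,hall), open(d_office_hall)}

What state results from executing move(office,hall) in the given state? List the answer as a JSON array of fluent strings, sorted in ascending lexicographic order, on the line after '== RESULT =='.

Compute (S \ del) ∪ add:
  pre ⊆ S: {at(office), open(d_office_hall)} ⊆ S  — applicable
  S \ del = {have(k1), key_at(k1,hall), open(d_office_hall)}
  ∪ add   = {at(hall), have(k1), key_at(k1,hall), open(d_office_hall)}

== RESULT ==
["at(hall)", "have(k1)", "key_at(k1,hall)", "open(d_office_hall)"]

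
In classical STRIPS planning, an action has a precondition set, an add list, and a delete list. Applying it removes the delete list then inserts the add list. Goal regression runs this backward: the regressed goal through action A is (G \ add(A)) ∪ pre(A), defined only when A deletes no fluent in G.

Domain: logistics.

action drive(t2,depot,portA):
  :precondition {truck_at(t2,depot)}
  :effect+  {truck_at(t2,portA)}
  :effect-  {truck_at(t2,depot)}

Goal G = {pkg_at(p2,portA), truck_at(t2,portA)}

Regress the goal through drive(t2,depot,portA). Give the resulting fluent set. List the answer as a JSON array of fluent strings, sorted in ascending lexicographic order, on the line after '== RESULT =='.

Regress:
  G ∩ del = {}  (empty — regression defined)
  G \ add = {pkg_at(p2,portA), truck_at(t2,portA)} \ {truck_at(t2,portA)} = {pkg_at(p2,portA)}
  ∪ pre   = {pkg_at(p2,portA)} ∪ {truck_at(t2,depot)}
          = {pkg_at(p2,portA), truck_at(t2,depot)}

== RESULT ==
["pkg_at(p2,portA)", "truck_at(t2,depot)"]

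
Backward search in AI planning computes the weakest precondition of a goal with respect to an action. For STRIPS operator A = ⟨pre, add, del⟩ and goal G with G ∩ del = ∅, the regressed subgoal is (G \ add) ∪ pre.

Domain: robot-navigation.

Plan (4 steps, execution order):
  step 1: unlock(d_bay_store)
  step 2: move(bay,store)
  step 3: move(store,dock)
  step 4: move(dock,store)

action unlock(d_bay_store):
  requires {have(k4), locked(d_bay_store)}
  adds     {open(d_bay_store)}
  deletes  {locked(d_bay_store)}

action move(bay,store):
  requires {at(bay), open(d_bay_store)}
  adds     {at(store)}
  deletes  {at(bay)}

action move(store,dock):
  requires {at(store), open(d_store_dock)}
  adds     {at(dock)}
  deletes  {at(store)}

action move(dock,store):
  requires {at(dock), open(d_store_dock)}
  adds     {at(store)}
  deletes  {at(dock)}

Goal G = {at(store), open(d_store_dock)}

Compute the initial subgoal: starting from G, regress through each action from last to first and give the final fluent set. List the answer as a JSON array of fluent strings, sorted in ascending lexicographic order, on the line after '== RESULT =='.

Work backward from the goal:
  through step 4 (move(dock,store)): drop {at(store)}, keep {open(d_store_dock)}, require {at(dock), open(d_store_dock)}
    → {at(dock), open(d_store_dock)}
  through step 3 (move(store,dock)): drop {at(dock)}, keep {open(d_store_dock)}, require {at(store), open(d_store_dock)}
    → {at(store), open(d_store_dock)}
  through step 2 (move(bay,store)): drop {at(store)}, keep {open(d_store_dock)}, require {at(bay), open(d_bay_store)}
    → {at(bay), open(d_bay_store), open(d_store_dock)}
  through step 1 (unlock(d_bay_store)): drop {open(d_bay_store)}, keep {at(bay), open(d_store_dock)}, require {have(k4), locked(d_bay_store)}
    → {at(bay), have(k4), locked(d_bay_store), open(d_store_dock)}

== RESULT ==
["at(bay)", "have(k4)", "locked(d_bay_store)", "open(d_store_dock)"]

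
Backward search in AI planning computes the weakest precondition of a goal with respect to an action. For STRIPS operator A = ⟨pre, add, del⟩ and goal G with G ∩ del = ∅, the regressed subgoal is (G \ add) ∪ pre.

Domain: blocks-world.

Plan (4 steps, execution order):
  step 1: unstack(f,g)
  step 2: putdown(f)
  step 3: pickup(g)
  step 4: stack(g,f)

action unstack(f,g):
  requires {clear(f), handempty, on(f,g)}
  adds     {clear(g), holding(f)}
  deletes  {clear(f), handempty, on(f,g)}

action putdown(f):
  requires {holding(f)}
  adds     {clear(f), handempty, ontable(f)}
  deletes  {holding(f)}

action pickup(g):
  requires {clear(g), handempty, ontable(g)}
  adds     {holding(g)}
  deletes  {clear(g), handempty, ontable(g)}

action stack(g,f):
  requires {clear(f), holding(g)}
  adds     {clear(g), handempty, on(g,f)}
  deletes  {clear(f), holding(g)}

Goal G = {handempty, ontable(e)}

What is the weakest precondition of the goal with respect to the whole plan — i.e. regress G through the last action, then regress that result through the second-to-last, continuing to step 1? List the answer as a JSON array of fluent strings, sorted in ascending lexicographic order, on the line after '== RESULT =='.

Regress step by step:
  through step 4 (stack(g,f)): drop {handempty}, keep {ontable(e)}, require {clear(f), holding(g)}
    → {clear(f), holding(g), ontable(e)}
  through step 3 (pickup(g)): drop {holding(g)}, keep {clear(f), ontable(e)}, require {clear(g), handempty, ontable(g)}
    → {clear(f), clear(g), handempty, ontable(e), ontable(g)}
  through step 2 (putdown(f)): drop {clear(f), handempty}, keep {clear(g), ontable(e), ontable(g)}, require {holding(f)}
    → {clear(g), holding(f), ontable(e), ontable(g)}
  through step 1 (unstack(f,g)): drop {clear(g), holding(f)}, keep {ontable(e), ontable(g)}, require {clear(f), handempty, on(f,g)}
    → {clear(f), handempty, on(f,g), ontable(e), ontable(g)}

== RESULT ==
["clear(f)", "handempty", "on(f,g)", "ontable(e)", "ontable(g)"]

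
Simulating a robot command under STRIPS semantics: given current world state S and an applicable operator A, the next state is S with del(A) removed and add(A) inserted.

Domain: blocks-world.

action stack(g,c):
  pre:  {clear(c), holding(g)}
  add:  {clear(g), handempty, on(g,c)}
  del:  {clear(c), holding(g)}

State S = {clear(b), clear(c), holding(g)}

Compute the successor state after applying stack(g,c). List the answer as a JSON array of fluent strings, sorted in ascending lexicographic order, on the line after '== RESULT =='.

Compute (S \ del) ∪ add:
  pre ⊆ S: {clear(c), holding(g)} ⊆ S  — applicable
  S \ del = {clear(b)}
  ∪ add   = {clear(b), clear(g), handempty, on(g,c)}

== RESULT ==
["clear(b)", "clear(g)", "handempty", "on(g,c)"]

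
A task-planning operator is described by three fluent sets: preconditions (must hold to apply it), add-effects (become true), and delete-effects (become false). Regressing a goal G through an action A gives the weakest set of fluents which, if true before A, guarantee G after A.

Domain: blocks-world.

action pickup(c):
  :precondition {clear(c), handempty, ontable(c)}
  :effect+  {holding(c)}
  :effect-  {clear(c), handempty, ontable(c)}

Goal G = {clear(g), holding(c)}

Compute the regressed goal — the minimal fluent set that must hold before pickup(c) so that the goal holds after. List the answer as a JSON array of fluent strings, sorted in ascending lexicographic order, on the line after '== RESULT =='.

Regress:
  G ∩ del = {}  (empty — regression defined)
  G \ add = {clear(g), holding(c)} \ {holding(c)} = {clear(g)}
  ∪ pre   = {clear(g)} ∪ {clear(c), handempty, ontable(c)}
          = {clear(c), clear(g), handempty, ontable(c)}

== RESULT ==
["clear(c)", "clear(g)", "handempty", "ontable(c)"]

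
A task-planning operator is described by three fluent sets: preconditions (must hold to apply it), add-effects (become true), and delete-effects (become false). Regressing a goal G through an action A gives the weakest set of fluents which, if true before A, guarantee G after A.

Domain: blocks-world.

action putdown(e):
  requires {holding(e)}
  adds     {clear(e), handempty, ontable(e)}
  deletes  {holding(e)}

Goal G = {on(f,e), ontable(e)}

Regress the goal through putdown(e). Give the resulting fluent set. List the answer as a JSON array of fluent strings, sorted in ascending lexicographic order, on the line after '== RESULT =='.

Regress:
  G ∩ del = {}  (empty — regression defined)
  G \ add = {on(f,e), ontable(e)} \ {clear(e), handempty, ontable(e)} = {on(f,e)}
  ∪ pre   = {on(f,e)} ∪ {holding(e)}
          = {holding(e), on(f,e)}

== RESULT ==
["holding(e)", "on(f,e)"]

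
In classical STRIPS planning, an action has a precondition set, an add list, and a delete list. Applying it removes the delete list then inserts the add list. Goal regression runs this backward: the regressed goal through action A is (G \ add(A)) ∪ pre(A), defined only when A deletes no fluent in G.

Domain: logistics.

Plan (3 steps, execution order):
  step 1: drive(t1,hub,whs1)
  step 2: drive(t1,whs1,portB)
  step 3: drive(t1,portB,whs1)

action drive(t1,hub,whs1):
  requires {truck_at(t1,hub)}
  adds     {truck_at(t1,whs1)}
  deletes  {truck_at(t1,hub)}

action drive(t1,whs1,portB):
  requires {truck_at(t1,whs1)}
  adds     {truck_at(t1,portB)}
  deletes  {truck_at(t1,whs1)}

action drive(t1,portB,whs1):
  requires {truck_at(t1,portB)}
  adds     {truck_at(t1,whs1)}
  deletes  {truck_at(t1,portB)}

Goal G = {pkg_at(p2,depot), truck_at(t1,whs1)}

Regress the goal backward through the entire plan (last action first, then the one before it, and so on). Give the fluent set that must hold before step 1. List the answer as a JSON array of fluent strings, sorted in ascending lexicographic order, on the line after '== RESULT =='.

Regress step by step:
  through step 3 (drive(t1,portB,whs1)): drop {truck_at(t1,whs1)}, keep {pkg_at(p2,depot)}, require {truck_at(t1,portB)}
    → {pkg_at(p2,depot), truck_at(t1,portB)}
  through step 2 (drive(t1,whs1,portB)): drop {truck_at(t1,portB)}, keep {pkg_at(p2,depot)}, require {truck_at(t1,whs1)}
    → {pkg_at(p2,depot), truck_at(t1,whs1)}
  through step 1 (drive(t1,hub,whs1)): drop {truck_at(t1,whs1)}, keep {pkg_at(p2,depot)}, require {truck_at(t1,hub)}
    → {pkg_at(p2,depot), truck_at(t1,hub)}

== RESULT ==
["pkg_at(p2,depot)", "truck_at(t1,hub)"]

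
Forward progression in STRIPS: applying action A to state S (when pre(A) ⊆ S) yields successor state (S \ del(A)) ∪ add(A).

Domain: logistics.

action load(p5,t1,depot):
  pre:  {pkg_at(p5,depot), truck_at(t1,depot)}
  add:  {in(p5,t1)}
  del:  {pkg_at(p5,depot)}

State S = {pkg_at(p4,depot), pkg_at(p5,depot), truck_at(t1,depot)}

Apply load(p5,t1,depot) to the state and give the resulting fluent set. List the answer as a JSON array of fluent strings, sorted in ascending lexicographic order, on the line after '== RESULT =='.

Progress:
  pre ⊆ S: {pkg_at(p5,depot), truck_at(t1,depot)} ⊆ S  — applicable
  S \ del = {pkg_at(p4,depot), truck_at(t1,depot)}
  ∪ add   = {in(p5,t1), pkg_at(p4,depot), truck_at(t1,depot)}

== RESULT ==
["in(p5,t1)", "pkg_at(p4,depot)", "truck_at(t1,depot)"]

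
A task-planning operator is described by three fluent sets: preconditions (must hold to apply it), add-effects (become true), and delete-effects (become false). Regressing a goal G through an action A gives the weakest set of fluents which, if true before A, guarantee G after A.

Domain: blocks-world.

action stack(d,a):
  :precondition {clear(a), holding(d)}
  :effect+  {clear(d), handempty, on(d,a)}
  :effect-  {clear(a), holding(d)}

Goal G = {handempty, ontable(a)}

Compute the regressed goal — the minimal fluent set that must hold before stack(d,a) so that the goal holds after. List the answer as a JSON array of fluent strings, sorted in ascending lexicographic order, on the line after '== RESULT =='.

Compute (G \ add) ∪ pre:
  G ∩ del = {}  (empty — regression defined)
  G \ add = {handempty, ontable(a)} \ {clear(d), handempty, on(d,a)} = {ontable(a)}
  ∪ pre   = {ontable(a)} ∪ {clear(a), holding(d)}
          = {clear(a), holding(d), ontable(a)}

== RESULT ==
["clear(a)", "holding(d)", "ontable(a)"]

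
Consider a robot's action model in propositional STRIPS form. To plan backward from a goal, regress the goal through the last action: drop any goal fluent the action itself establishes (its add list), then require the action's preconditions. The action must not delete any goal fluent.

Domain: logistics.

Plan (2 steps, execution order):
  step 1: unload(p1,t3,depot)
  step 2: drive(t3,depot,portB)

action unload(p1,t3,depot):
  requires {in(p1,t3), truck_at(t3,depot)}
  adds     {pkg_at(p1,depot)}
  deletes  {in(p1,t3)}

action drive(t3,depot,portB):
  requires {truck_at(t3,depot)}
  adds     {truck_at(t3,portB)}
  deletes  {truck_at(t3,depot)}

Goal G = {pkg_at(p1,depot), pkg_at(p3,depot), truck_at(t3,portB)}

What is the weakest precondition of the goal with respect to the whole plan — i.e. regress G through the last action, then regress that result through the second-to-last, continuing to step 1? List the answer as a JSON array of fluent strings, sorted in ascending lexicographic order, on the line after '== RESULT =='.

Work backward from the goal:
  through step 2 (drive(t3,depot,portB)): drop {truck_at(t3,portB)}, keep {pkg_at(p1,depot), pkg_at(p3,depot)}, require {truck_at(t3,depot)}
    → {pkg_at(p1,depot), pkg_at(p3,depot), truck_at(t3,depot)}
  through step 1 (unload(p1,t3,depot)): drop {pkg_at(p1,depot)}, keep {pkg_at(p3,depot), truck_at(t3,depot)}, require {in(p1,t3), truck_at(t3,depot)}
    → {in(p1,t3), pkg_at(p3,depot), truck_at(t3,depot)}

== RESULT ==
["in(p1,t3)", "pkg_at(p3,depot)", "truck_at(t3,depot)"]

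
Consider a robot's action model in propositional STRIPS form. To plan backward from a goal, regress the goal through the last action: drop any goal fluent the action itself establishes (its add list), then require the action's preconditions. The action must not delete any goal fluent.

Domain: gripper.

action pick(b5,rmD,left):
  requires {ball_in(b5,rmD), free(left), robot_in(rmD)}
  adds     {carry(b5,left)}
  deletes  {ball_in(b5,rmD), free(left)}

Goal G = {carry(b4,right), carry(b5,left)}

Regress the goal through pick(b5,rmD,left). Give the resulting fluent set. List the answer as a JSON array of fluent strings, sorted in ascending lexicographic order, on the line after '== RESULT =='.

Compute (G \ add) ∪ pre:
  G ∩ del = {}  (empty — regression defined)
  G \ add = {carry(b4,right), carry(b5,left)} \ {carry(b5,left)} = {carry(b4,right)}
  ∪ pre   = {carry(b4,right)} ∪ {ball_in(b5,rmD), free(left), robot_in(rmD)}
          = {ball_in(b5,rmD), carry(b4,right), free(left), robot_in(rmD)}

== RESULT ==
["ball_in(b5,rmD)", "carry(b4,right)", "free(left)", "robot_in(rmD)"]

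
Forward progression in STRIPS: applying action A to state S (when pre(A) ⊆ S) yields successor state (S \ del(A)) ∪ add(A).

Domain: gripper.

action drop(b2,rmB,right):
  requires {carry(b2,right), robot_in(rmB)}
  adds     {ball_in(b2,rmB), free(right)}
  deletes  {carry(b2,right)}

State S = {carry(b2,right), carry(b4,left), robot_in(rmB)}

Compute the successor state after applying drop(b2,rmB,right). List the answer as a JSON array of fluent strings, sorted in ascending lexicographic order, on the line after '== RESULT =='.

Progress:
  pre ⊆ S: {carry(b2,right), robot_in(rmB)} ⊆ S  — applicable
  S \ del = {carry(b4,left), robot_in(rmB)}
  ∪ add   = {ball_in(b2,rmB), carry(b4,left), free(right), robot_in(rmB)}

== RESULT ==
["ball_in(b2,rmB)", "carry(b4,left)", "free(right)", "robot_in(rmB)"]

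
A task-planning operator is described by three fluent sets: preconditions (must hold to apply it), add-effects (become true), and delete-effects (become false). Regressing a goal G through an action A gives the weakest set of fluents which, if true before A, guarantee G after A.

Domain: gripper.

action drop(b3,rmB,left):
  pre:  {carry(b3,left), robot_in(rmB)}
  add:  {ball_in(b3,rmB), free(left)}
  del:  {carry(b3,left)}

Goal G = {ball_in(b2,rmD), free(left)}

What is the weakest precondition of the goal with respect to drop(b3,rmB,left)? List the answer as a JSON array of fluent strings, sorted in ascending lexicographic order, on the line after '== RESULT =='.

Compute (G \ add) ∪ pre:
  G ∩ del = {}  (empty — regression defined)
  G \ add = {ball_in(b2,rmD), free(left)} \ {ball_in(b3,rmB), free(left)} = {ball_in(b2,rmD)}
  ∪ pre   = {ball_in(b2,rmD)} ∪ {carry(b3,left), robot_in(rmB)}
          = {ball_in(b2,rmD), carry(b3,left), robot_in(rmB)}

== RESULT ==
["ball_in(b2,rmD)", "carry(b3,left)", "robot_in(rmB)"]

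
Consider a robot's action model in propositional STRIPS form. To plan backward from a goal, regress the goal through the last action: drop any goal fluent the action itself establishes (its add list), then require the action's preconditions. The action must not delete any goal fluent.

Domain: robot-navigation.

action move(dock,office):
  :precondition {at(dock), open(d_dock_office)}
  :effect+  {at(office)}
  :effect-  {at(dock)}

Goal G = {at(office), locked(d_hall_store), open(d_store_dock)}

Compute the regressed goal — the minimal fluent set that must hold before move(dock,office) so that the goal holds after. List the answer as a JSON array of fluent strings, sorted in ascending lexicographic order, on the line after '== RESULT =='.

Regress:
  G ∩ del = {}  (empty — regression defined)
  G \ add = {at(office), locked(d_hall_store), open(d_store_dock)} \ {at(office)} = {locked(d_hall_store), open(d_store_dock)}
  ∪ pre   = {locked(d_hall_store), open(d_store_dock)} ∪ {at(dock), open(d_dock_office)}
          = {at(dock), locked(d_hall_store), open(d_dock_office), open(d_store_dock)}

== RESULT ==
["at(dock)", "locked(d_hall_store)", "open(d_dock_office)", "open(d_store_dock)"]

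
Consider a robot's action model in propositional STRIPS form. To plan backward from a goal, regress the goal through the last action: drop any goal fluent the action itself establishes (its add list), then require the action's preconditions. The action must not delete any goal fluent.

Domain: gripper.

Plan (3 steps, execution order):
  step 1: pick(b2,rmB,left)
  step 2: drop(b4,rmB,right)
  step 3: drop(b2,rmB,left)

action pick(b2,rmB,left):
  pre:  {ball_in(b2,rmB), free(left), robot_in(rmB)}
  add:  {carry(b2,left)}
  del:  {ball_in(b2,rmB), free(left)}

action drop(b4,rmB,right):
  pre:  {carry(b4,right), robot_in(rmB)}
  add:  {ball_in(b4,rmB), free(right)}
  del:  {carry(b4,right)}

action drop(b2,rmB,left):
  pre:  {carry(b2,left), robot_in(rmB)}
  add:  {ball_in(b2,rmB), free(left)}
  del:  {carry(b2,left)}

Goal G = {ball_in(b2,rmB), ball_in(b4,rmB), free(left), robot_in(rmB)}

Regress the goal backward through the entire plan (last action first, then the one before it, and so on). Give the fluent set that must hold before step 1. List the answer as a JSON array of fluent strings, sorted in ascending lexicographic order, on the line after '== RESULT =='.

Regress step by step:
  through step 3 (drop(b2,rmB,left)): drop {ball_in(b2,rmB), free(left)}, keep {ball_in(b4,rmB), robot_in(rmB)}, require {carry(b2,left), robot_in(rmB)}
    → {ball_in(b4,rmB), carry(b2,left), robot_in(rmB)}
  through step 2 (drop(b4,rmB,right)): drop {ball_in(b4,rmB)}, keep {carry(b2,left), robot_in(rmB)}, require {carry(b4,right), robot_in(rmB)}
    → {carry(b2,left), carry(b4,right), robot_in(rmB)}
  through step 1 (pick(b2,rmB,left)): drop {carry(b2,left)}, keep {carry(b4,right), robot_in(rmB)}, require {ball_in(b2,rmB), free(left), robot_in(rmB)}
    → {ball_in(b2,rmB), carry(b4,right), free(left), robot_in(rmB)}

== RESULT ==
["ball_in(b2,rmB)", "carry(b4,right)", "free(left)", "robot_in(rmB)"]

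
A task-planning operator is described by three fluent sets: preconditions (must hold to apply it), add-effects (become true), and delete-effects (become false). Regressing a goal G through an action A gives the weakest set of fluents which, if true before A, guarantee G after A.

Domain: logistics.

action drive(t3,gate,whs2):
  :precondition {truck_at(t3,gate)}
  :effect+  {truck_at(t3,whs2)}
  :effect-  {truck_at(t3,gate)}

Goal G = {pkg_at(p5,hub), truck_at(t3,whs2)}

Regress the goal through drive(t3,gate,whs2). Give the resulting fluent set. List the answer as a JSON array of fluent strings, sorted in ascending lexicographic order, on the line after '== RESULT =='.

Compute (G \ add) ∪ pre:
  G ∩ del = {}  (empty — regression defined)
  G \ add = {pkg_at(p5,hub), truck_at(t3,whs2)} \ {truck_at(t3,whs2)} = {pkg_at(p5,hub)}
  ∪ pre   = {pkg_at(p5,hub)} ∪ {truck_at(t3,gate)}
          = {pkg_at(p5,hub), truck_at(t3,gate)}

== RESULT ==
["pkg_at(p5,hub)", "truck_at(t3,gate)"]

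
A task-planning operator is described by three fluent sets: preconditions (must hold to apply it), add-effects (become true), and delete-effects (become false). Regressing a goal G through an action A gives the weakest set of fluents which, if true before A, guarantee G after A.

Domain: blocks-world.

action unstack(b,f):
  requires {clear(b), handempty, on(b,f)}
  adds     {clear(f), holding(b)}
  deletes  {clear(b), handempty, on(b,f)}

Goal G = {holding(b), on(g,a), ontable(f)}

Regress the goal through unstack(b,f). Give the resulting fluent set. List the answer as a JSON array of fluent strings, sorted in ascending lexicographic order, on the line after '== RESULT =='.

Regress:
  G ∩ del = {}  (empty — regression defined)
  G \ add = {holding(b), on(g,a), ontable(f)} \ {clear(f), holding(b)} = {on(g,a), ontable(f)}
  ∪ pre   = {on(g,a), ontable(f)} ∪ {clear(b), handempty, on(b,f)}
          = {clear(b), handempty, on(b,f), on(g,a), ontable(f)}

== RESULT ==
["clear(b)", "handempty", "on(b,f)", "on(g,a)", "ontable(f)"]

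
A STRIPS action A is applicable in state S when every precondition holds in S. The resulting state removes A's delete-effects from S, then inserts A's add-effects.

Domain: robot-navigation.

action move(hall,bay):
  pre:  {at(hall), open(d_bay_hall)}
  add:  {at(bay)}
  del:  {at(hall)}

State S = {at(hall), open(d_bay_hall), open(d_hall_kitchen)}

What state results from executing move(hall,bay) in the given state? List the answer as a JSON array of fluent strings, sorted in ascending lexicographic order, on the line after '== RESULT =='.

Compute (S \ del) ∪ add:
  pre ⊆ S: {at(hall), open(d_bay_hall)} ⊆ S  — applicable
  S \ del = {open(d_bay_hall), open(d_hall_kitchen)}
  ∪ add   = {at(bay), open(d_bay_hall), open(d_hall_kitchen)}

== RESULT ==
["at(bay)", "open(d_bay_hall)", "open(d_hall_kitchen)"]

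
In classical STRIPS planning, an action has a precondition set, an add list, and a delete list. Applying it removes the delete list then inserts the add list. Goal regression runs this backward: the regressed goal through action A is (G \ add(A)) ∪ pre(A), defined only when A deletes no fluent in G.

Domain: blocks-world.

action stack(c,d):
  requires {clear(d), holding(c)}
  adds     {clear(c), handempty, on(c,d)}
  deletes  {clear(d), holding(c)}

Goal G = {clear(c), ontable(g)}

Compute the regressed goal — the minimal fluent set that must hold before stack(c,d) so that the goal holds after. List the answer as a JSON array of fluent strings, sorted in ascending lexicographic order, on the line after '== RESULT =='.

Compute (G \ add) ∪ pre:
  G ∩ del = {}  (empty — regression defined)
  G \ add = {clear(c), ontable(g)} \ {clear(c), handempty, on(c,d)} = {ontable(g)}
  ∪ pre   = {ontable(g)} ∪ {clear(d), holding(c)}
          = {clear(d), holding(c), ontable(g)}

== RESULT ==
["clear(d)", "holding(c)", "ontable(g)"]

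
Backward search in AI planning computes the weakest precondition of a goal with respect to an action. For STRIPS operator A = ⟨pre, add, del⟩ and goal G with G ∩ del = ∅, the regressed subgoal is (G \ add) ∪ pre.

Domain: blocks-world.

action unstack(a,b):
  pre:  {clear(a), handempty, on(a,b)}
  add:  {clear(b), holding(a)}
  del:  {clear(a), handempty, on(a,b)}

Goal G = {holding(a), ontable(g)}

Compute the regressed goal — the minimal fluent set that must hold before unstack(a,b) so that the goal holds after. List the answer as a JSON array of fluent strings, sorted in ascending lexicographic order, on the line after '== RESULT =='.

Regress:
  G ∩ del = {}  (empty — regression defined)
  G \ add = {holding(a), ontable(g)} \ {clear(b), holding(a)} = {ontable(g)}
  ∪ pre   = {ontable(g)} ∪ {clear(a), handempty, on(a,b)}
          = {clear(a), handempty, on(a,b), ontable(g)}

== RESULT ==
["clear(a)", "handempty", "on(a,b)", "ontable(g)"]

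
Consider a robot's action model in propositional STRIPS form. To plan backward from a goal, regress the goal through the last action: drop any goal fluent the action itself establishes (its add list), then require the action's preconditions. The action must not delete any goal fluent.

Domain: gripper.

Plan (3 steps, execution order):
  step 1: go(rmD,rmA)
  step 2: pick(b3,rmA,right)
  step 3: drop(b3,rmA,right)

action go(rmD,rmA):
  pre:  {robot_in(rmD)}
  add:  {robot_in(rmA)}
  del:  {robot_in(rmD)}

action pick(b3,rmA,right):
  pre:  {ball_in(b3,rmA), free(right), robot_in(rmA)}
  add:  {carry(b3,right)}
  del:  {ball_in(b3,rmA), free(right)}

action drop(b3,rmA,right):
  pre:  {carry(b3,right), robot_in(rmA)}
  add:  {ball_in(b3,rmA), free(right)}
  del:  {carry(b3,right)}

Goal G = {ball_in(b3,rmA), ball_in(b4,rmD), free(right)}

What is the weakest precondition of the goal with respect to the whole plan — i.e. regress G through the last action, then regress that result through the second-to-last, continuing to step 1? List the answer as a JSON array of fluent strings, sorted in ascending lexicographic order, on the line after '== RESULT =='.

Regress step by step:
  through step 3 (drop(b3,rmA,right)): drop {ball_in(b3,rmA), free(right)}, keep {ball_in(b4,rmD)}, require {carry(b3,right), robot_in(rmA)}
    → {ball_in(b4,rmD), carry(b3,right), robot_in(rmA)}
  through step 2 (pick(b3,rmA,right)): drop {carry(b3,right)}, keep {ball_in(b4,rmD), robot_in(rmA)}, require {ball_in(b3,rmA), free(right), robot_in(rmA)}
    → {ball_in(b3,rmA), ball_in(b4,rmD), free(right), robot_in(rmA)}
  through step 1 (go(rmD,rmA)): drop {robot_in(rmA)}, keep {ball_in(b3,rmA), ball_in(b4,rmD), free(right)}, require {robot_in(rmD)}
    → {ball_in(b3,rmA), ball_in(b4,rmD), free(right), robot_in(rmD)}

== RESULT ==
["ball_in(b3,rmA)", "ball_in(b4,rmD)", "free(right)", "robot_in(rmD)"]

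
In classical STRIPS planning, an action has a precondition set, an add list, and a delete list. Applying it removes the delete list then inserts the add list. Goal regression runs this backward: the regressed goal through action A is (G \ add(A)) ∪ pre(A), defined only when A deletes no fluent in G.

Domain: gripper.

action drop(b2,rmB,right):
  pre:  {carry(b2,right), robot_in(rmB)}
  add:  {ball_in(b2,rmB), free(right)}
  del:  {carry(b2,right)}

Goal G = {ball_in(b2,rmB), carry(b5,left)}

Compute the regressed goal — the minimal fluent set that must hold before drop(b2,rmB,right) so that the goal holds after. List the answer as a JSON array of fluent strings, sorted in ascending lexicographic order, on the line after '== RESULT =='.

Compute (G \ add) ∪ pre:
  G ∩ del = {}  (empty — regression defined)
  G \ add = {ball_in(b2,rmB), carry(b5,left)} \ {ball_in(b2,rmB), free(right)} = {carry(b5,left)}
  ∪ pre   = {carry(b5,left)} ∪ {carry(b2,right), robot_in(rmB)}
          = {carry(b2,right), carry(b5,left), robot_in(rmB)}

== RESULT ==
["carry(b2,right)", "carry(b5,left)", "robot_in(rmB)"]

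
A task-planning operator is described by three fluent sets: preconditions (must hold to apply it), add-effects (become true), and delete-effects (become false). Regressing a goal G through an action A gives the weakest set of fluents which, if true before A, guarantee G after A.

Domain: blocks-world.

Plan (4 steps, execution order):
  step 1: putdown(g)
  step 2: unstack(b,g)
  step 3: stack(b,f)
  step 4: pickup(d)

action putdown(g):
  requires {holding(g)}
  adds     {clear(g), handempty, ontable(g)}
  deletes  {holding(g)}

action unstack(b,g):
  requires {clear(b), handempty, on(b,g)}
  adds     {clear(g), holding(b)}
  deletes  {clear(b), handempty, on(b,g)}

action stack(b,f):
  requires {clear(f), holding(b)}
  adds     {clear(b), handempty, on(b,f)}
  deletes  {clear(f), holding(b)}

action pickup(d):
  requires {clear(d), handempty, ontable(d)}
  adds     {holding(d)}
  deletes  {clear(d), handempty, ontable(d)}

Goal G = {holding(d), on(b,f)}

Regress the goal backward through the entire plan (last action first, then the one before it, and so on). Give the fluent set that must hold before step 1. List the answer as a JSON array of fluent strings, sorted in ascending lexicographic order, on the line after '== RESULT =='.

Regress step by step:
  through step 4 (pickup(d)): drop {holding(d)}, keep {on(b,f)}, require {clear(d), handempty, ontable(d)}
    → {clear(d), handempty, on(b,f), ontable(d)}
  through step 3 (stack(b,f)): drop {handempty, on(b,f)}, keep {clear(d), ontable(d)}, require {clear(f), holding(b)}
    → {clear(d), clear(f), holding(b), ontable(d)}
  through step 2 (unstack(b,g)): drop {holding(b)}, keep {clear(d), clear(f), ontable(d)}, require {clear(b), handempty, on(b,g)}
    → {clear(b), clear(d), clear(f), handempty, on(b,g), ontable(d)}
  through step 1 (putdown(g)): drop {handempty}, keep {clear(b), clear(d), clear(f), on(b,g), ontable(d)}, require {holding(g)}
    → {clear(b), clear(d), clear(f), holding(g), on(b,g), ontable(d)}

== RESULT ==
["clear(b)", "clear(d)", "clear(f)", "holding(g)", "on(b,g)", "ontable(d)"]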